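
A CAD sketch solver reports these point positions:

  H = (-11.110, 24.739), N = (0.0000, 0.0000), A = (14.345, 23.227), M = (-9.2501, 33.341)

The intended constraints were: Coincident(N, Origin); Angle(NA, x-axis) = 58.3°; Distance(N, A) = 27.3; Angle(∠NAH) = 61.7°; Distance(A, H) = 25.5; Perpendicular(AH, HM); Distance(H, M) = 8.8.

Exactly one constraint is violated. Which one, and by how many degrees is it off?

Perpendicular(AH, HM) — off by 8.80°.

N = (0.00, 0.00) ✓; NA at 58.30° ✓; |NA| = 27.30 ✓; ∠NAH = 61.70° ✓; |AH| = 25.50 ✓; ∠(AH, HM) = 98.80° ✗; |HM| = 8.801 ✓.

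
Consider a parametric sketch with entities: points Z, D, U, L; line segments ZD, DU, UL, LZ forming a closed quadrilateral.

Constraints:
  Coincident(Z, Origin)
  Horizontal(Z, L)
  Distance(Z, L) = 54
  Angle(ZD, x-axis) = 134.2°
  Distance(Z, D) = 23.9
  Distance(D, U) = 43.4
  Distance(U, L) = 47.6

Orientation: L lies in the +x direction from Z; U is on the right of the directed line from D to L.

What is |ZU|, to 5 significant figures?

19.874

Checks: |DU| = 43.40 ✓; |UL| = 47.60 ✓.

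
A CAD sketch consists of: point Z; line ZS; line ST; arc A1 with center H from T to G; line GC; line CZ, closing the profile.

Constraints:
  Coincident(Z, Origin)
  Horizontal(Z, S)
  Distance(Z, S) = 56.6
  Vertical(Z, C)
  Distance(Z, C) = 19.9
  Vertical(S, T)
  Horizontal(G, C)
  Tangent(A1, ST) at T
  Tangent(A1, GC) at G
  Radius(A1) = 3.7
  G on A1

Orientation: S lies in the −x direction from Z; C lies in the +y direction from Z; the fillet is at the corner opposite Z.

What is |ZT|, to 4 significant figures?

58.87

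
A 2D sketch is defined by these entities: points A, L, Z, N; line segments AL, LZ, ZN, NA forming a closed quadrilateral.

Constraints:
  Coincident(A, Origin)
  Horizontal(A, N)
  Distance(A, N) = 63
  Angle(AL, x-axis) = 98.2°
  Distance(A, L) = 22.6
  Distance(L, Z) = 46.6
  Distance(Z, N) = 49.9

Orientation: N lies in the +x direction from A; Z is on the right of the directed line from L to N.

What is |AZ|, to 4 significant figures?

25.98

Checks: |LZ| = 46.60 ✓; |ZN| = 49.90 ✓.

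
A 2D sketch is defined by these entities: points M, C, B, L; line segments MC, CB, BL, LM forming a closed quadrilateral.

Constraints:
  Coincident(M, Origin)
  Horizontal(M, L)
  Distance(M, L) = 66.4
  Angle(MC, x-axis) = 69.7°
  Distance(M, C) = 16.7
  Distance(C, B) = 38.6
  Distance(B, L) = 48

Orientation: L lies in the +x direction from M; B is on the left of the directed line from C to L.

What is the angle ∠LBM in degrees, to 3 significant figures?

81.8°

M is at the origin; M and L share the same y with |ML| = 66.4 and L in +x, so L = (66.4, 0). MC runs at 69.7° with |MC| = 16.7, so C = (5.79, 15.7). B is determined by |CB| = 38.6 and |BL| = 48.0 together: it lies at the intersection of circle(C, 38.6) and circle(L, 48.0). With |CL| = 62.6, the foot of the radical line on CL is 24.8 from C and the perpendicular offset is √(38.6² − 24.8²) = 29.6. Taking the left-of-CL solution: B = (37.2, 38.1).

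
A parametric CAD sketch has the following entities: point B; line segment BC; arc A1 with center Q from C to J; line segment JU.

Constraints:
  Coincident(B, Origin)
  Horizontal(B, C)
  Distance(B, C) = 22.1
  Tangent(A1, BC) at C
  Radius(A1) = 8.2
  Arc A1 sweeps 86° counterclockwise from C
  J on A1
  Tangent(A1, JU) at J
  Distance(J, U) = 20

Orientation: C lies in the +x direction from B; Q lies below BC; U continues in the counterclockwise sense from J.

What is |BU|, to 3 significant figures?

30.3

On A1, C sits at bearing 90° from Q; an 86° counterclockwise sweep puts J at bearing 176°, so J = Q + 8.2·(cos 176°, sin 176°) = (13.9, -7.63). The tangent condition forces QJ to be normal to JU, so JU runs along (−sin 176°, cos 176°); with |JU| = 20.0, U = (12.5, -27.6). Then |BU| = |U − B| = 30.3.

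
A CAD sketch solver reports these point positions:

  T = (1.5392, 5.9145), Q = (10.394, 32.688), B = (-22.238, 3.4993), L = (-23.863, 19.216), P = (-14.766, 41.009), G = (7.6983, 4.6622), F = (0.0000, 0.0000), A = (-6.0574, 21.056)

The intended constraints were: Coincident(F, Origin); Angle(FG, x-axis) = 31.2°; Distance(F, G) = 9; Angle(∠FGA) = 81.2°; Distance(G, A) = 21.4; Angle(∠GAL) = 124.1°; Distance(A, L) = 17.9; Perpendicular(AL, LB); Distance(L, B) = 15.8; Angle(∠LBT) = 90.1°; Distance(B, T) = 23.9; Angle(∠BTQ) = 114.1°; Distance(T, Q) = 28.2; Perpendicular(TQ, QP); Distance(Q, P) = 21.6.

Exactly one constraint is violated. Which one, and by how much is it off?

Distance(Q, P) = 21.6 — off by 4.90.

F = (0.00, 0.00) ✓; FG at 31.20° ✓; |FG| = 9.000 ✓; ∠FGA = 81.20° ✓; |GA| = 21.40 ✓; ∠GAL = 124.1° ✓; |AL| = 17.90 ✓; ∠(AL, LB) = 90.00° ✓; |LB| = 15.80 ✓; ∠LBT = 90.10° ✓; |BT| = 23.90 ✓; ∠BTQ = 114.1° ✓; |TQ| = 28.20 ✓; ∠(TQ, QP) = 90.00° ✓; |QP| = 26.50 ✗.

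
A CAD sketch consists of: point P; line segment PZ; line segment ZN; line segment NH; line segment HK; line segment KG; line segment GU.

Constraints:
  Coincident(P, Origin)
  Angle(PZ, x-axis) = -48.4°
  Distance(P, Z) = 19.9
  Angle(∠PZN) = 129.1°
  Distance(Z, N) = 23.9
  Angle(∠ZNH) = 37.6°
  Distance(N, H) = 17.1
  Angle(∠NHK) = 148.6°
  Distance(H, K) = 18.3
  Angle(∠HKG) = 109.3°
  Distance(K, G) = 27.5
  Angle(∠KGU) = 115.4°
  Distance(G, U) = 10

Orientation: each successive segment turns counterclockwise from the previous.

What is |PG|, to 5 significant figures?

28.753

∠NHK = 148.6° gives HK at 176.30° from the x-axis; with |HK| = 18.3, K = (4.8372, -2.8251). ∠HKG = 109.3° gives KG at -113.00° from the x-axis; with |KG| = 27.5, G = (-5.9079, -28.139). Then |PG| = |G − P| = 28.753.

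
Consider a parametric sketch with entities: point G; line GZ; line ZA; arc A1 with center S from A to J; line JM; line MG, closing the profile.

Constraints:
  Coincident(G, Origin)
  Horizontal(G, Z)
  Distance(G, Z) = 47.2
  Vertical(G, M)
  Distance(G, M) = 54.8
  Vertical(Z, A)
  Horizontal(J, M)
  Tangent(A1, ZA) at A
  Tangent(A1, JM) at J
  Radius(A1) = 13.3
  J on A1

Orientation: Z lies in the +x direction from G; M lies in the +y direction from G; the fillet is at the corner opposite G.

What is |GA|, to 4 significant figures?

62.85

The virtual corner opposite G is at (47.20, 54.80). The tangent condition forces SA to be normal to ZA and tangency of A1 to JM means the radius SJ is perpendicular to JM, with radius 13.3, so the center S sits 13.3 in from both sides at S = (33.90, 41.50). That places the tangent points at A = (47.20, 41.50) on ZA and J = (33.90, 54.80) on JM. Then |GA| = |A − G| = 62.85.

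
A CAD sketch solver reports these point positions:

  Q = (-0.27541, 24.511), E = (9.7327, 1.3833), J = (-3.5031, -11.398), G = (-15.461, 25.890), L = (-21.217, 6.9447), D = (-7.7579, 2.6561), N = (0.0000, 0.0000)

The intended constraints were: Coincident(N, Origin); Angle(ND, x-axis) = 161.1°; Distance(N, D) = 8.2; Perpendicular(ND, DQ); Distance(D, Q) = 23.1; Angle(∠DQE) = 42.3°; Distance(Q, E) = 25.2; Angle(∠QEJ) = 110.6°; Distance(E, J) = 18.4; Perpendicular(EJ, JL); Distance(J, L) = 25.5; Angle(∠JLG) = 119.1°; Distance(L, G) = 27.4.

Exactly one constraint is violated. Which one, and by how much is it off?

Distance(L, G) = 27.4 — off by 7.60.

N = (0.00, 0.00) ✓; ND at 161.1° ✓; |ND| = 8.200 ✓; ∠(ND, DQ) = 90.00° ✓; |DQ| = 23.10 ✓; ∠DQE = 42.30° ✓; |QE| = 25.20 ✓; ∠QEJ = 110.6° ✓; |EJ| = 18.40 ✓; ∠(EJ, JL) = 90.00° ✓; |JL| = 25.50 ✓; ∠JLG = 119.1° ✓; |LG| = 19.80 ✗.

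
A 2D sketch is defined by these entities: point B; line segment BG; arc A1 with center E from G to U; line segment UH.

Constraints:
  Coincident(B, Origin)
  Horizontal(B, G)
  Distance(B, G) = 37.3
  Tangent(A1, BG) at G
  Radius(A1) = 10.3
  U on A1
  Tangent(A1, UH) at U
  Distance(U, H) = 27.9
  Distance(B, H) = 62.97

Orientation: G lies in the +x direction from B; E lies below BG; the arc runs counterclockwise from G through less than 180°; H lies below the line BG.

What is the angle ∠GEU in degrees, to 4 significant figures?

138.3°

B is at the origin; B and G share the same y with |BG| = 37.3 and G on the +x side, so G = (37.30, 0.000). Since A1 is tangent to BG there, EG ⟂ BG, so E = G + (0, -10.3) = (37.30, -10.30). Since EU ⟂ UH (tangency), |EH| = √(10.3² + 27.9²) = 29.74 regardless of where U sits on A1. So H lies on both circle(B, 62.97) and circle(E, 29.74); the below-BG intersection is H = (51.28, -36.55). U is the foot of the tangent from H: U = (30.45, -17.99).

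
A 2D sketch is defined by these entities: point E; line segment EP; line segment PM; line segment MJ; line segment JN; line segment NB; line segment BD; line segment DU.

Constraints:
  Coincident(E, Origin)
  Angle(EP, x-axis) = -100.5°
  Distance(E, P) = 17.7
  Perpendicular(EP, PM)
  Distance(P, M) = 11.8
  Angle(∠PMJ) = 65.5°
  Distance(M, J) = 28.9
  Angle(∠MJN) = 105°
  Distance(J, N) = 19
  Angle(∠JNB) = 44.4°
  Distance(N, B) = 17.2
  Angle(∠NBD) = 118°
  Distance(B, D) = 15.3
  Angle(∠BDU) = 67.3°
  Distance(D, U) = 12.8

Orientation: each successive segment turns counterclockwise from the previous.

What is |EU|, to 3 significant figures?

10.9

∠NBD = 118.0° gives BD at 16.6° from the x-axis; with |BD| = 15.3, D = (9.13, 0.943). ∠BDU = 67.3° gives DU at 129° from the x-axis; with |DU| = 12.8, U = (1.02, 10.8). Then |EU| = |U − E| = 10.9.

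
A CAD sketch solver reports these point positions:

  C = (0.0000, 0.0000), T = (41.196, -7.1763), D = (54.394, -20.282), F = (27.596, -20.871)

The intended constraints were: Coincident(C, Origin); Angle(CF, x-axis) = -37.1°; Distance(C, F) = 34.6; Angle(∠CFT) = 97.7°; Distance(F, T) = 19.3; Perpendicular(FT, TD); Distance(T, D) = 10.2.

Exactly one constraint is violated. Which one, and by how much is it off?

Distance(T, D) = 10.2 — off by 8.40.

C = (0.00, 0.00) ✓; CF at -37.10° ✓; |CF| = 34.60 ✓; ∠CFT = 97.70° ✓; |FT| = 19.30 ✓; ∠(FT, TD) = 90.00° ✓; |TD| = 18.60 ✗.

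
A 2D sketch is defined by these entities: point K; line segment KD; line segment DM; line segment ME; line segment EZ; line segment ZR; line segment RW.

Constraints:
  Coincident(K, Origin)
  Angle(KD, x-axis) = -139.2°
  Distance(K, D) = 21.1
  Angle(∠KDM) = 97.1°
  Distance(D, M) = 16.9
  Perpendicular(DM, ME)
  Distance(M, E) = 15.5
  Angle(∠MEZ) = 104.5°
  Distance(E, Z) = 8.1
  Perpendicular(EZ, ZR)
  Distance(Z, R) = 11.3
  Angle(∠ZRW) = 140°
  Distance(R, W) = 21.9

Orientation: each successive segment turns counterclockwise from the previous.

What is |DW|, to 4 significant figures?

20.46

The perpendicularity gives ZR at right angles to EZ, so ZR runs at -160.8°; with |ZR| = 11.3, R = (-7.036, -15.31). ∠ZRW = 140.0° gives RW at -120.8° from the x-axis; with |RW| = 21.9, W = (-18.25, -34.13). Then |DW| = |W − D| = 20.46.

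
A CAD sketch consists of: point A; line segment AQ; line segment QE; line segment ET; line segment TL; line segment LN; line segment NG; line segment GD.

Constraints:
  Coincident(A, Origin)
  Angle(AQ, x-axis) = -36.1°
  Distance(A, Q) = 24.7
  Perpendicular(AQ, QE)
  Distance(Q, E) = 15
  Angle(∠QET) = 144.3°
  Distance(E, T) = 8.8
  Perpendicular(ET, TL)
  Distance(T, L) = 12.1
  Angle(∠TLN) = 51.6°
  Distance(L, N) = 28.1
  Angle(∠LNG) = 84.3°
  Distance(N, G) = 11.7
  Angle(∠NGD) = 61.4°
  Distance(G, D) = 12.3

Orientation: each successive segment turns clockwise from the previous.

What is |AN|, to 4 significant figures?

37.50

ET ⟂ TL, so TL runs at 108.2°; with |TL| = 12.1, L = (-1.020, -17.93). ∠TLN = 51.6° gives LN at -20.20° from the x-axis; with |LN| = 28.1, N = (25.35, -27.63). Then |AN| = |N − A| = 37.50.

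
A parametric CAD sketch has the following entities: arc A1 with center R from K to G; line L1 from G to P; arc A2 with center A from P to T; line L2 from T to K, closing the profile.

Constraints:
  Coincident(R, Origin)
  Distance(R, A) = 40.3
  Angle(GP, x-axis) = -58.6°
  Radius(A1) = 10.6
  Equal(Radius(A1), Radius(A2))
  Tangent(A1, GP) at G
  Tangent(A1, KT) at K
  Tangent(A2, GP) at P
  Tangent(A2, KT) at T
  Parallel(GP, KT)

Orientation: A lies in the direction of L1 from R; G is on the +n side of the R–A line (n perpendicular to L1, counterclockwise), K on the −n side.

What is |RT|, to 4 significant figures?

41.67

The slot axis is L1's direction at -58.6°, so u = (cos -58.6°, sin -58.6°) = (0.5210, -0.8536) and n = (−sin -58.6°, cos -58.6°) = (0.8536, 0.5210). R is at the origin and A lies 40.3 along u from R, so A = 40.3·u = (21.00, -34.40). Tangency of A1 to both parallel lines with radius 10.6 puts G and K at R ± 10.6·n: G = (9.048, 5.523), K = (-9.048, -5.523). Equal radii place P and T the same way about A: P = A + 10.6·n = (30.04, -28.88), T = A − 10.6·n = (11.95, -39.92). Then |RT| = |T − R| = 41.67.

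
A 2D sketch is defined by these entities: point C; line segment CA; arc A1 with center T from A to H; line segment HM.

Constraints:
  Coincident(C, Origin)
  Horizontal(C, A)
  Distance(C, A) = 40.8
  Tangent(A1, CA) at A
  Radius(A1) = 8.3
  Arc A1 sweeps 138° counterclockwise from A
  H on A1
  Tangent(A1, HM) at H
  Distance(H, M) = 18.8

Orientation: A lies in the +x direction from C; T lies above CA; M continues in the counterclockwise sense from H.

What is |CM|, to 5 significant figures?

42.193

C is at the origin; CA is horizontal with |CA| = 40.8 and A on the +x side, so A = (40.800, 0.0000). The tangent condition forces TA to be normal to CA, so T = A + (0, 8.3) = (40.800, 8.3000). On A1, A sits at bearing -90° from T; a 138° counterclockwise sweep puts H at bearing 48°, so H = T + 8.3·(cos 48°, sin 48°) = (46.354, 14.468). Since A1 is tangent to HM there, TH ⟂ HM, so HM runs along (−sin 48°, cos 48°); with |HM| = 18.8, M = (32.383, 27.048). Then |CM| = |M − C| = 42.193.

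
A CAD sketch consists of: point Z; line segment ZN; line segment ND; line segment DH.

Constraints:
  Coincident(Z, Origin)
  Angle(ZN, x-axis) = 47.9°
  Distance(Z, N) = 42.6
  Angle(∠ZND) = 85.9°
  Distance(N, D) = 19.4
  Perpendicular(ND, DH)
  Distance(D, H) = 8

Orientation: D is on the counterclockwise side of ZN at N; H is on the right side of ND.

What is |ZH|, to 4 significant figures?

53.07

∠ZND = 85.9°, so ND runs at 47.9° + (180° − 85.9°) = 142.0° from the x-axis; with |ND| = 19.4, D = N + 19.4·(cos 142.0°, sin 142.0°) = (13.27, 43.55). ND is perpendicular to DH; with |DH| = 8.0 on the right of ND, H = D + 8.0·(0.6157, 0.7880) = (18.20, 49.86). Then |ZH| = |H − Z| = 53.07.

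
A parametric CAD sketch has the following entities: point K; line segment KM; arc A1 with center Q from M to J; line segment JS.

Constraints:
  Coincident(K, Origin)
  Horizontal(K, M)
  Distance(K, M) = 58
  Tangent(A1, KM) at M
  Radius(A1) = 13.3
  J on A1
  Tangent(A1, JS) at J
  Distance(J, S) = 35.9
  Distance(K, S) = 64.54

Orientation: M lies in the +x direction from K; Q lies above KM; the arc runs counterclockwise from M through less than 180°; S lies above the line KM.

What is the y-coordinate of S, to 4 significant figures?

48.39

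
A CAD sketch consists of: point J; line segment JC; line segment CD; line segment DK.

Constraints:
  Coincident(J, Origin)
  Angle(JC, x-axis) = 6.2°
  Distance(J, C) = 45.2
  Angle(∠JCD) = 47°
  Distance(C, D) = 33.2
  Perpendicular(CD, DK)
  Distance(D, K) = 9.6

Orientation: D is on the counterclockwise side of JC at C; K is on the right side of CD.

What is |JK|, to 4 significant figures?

42.72

∠JCD = 47.0°, so CD runs at 6.2° + (180° − 47.0°) = 139.2° from the x-axis; with |CD| = 33.2, D = C + 33.2·(cos 139.2°, sin 139.2°) = (19.80, 26.58). CD is perpendicular to DK; with |DK| = 9.6 on the right of CD, K = D + 9.6·(0.6534, 0.7570) = (26.08, 33.84). Then |JK| = |K − J| = 42.72.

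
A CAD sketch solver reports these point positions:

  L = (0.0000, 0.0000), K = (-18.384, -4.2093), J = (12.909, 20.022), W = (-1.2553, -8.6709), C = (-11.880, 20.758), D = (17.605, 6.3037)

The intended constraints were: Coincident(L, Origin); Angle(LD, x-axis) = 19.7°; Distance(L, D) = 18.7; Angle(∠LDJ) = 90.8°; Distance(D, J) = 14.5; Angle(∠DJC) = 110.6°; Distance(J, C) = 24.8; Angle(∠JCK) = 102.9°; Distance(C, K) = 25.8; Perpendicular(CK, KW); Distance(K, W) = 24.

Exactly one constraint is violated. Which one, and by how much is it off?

Distance(K, W) = 24 — off by 6.30.

L = (0.00, 0.00) ✓; LD at 19.70° ✓; |LD| = 18.70 ✓; ∠LDJ = 90.80° ✓; |DJ| = 14.50 ✓; ∠DJC = 110.6° ✓; |JC| = 24.80 ✓; ∠JCK = 102.9° ✓; |CK| = 25.80 ✓; ∠(CK, KW) = 90.00° ✓; |KW| = 17.70 ✗.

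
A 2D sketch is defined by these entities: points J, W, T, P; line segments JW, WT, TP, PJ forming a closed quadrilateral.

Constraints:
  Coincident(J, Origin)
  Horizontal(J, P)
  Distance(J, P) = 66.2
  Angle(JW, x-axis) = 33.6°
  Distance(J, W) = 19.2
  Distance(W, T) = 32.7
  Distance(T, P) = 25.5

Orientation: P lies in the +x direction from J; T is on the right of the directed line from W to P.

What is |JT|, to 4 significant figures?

43.19

J is at the origin; J and P share the same y with |JP| = 66.2 and P in +x, so P = (66.2, 0). JW runs at 33.6° with |JW| = 19.2, so W = (15.99, 10.63). T is determined by |WT| = 32.7 and |TP| = 25.5 together: it lies at the intersection of circle(W, 32.7) and circle(P, 25.5). With |WP| = 51.32, the foot of the radical line on WP is 29.74 from W and the perpendicular offset is √(32.7² − 29.74²) = 13.59. Taking the right-of-WP solution: T = (42.28, -8.828).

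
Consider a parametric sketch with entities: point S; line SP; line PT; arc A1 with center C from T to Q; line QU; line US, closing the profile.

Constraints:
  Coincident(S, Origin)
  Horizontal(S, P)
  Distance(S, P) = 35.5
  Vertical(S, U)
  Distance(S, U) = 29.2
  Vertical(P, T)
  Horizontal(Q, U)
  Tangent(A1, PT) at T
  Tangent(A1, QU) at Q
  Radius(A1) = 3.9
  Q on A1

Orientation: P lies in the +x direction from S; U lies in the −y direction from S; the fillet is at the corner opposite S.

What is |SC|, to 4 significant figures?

40.48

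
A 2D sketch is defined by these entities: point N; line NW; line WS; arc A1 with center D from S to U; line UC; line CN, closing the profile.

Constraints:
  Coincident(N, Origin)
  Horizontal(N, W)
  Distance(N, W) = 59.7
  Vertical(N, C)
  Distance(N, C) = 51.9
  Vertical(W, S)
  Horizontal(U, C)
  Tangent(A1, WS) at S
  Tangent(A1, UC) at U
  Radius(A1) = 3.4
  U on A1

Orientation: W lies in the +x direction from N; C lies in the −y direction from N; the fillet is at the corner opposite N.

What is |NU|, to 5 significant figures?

76.572

The virtual corner opposite N is at (59.700, -51.900). Tangency of A1 to WS means the radius DS is perpendicular to WS and A1 meets UC tangentially, so DU is at right angles to UC, with radius 3.4, so the center D sits 3.4 in from both sides at D = (56.300, -48.500). That places the tangent points at S = (59.700, -48.500) on WS and U = (56.300, -51.900) on UC. Then |NU| = |U − N| = 76.572.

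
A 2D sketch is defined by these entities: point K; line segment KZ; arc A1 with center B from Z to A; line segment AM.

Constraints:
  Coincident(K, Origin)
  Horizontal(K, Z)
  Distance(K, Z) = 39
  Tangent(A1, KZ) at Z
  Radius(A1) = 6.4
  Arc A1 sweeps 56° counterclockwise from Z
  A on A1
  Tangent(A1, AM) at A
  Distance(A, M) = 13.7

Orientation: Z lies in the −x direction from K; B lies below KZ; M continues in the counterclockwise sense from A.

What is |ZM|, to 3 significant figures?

19.2

K is at the origin; K and Z share the same y with |KZ| = 39.0 and Z on the −x side, so Z = (-39.0, 0.00). A1 meets KZ tangentially, so BZ is at right angles to KZ, so B = Z + (0, -6.4) = (-39.0, -6.40). On A1, Z sits at bearing 90° from B; a 56° counterclockwise sweep puts A at bearing 146°, so A = B + 6.4·(cos 146°, sin 146°) = (-44.3, -2.82). Since A1 is tangent to AM there, BA ⟂ AM, so AM runs along (−sin 146°, cos 146°); with |AM| = 13.7, M = (-52.0, -14.2). Then |ZM| = |M − Z| = 19.2.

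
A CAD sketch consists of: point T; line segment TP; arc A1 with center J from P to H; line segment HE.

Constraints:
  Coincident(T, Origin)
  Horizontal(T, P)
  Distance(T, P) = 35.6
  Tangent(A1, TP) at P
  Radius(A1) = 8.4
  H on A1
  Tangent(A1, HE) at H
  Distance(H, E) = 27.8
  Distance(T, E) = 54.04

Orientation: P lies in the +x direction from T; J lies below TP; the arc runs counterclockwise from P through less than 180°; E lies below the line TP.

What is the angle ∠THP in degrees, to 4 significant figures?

100.1°

Checks: T.y = 0.00, P.y = 0.00 ✓; |JH| = 8.400 ✓; ∠(JH, HE) = 90.00° ✓; |HE| = 27.80 ✓; |TE| = 54.04 ✓.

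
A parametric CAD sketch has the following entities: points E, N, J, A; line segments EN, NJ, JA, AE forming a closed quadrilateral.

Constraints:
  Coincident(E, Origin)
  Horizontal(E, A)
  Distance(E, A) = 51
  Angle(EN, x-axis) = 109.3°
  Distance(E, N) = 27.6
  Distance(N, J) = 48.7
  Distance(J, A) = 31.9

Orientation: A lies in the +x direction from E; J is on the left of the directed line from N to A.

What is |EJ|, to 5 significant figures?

49.390

E is at the origin; EA is horizontal with |EA| = 51.0 and A in +x, so A = (51.0, 0). EN runs at 109.3° with |EN| = 27.6, so N = (-9.1222, 26.049). J is determined by |NJ| = 48.7 and |JA| = 31.9 together: it lies at the intersection of circle(N, 48.7) and circle(A, 31.9). With |NA| = 65.523, the foot of the radical line on NA is 43.094 from N and the perpendicular offset is √(48.7² − 43.094²) = 22.684. Taking the left-of-NA solution: J = (39.438, 29.731).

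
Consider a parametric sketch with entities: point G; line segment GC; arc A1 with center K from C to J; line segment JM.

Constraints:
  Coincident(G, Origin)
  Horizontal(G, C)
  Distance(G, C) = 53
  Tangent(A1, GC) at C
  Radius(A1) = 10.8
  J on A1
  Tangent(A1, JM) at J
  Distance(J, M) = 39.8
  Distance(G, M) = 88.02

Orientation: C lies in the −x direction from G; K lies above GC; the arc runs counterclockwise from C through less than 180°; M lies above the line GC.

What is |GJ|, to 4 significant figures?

49.50

Checks: |KJ| = 10.80 ✓; ∠(KJ, JM) = 90.00° ✓; |JM| = 39.80 ✓; |GM| = 88.02 ✓.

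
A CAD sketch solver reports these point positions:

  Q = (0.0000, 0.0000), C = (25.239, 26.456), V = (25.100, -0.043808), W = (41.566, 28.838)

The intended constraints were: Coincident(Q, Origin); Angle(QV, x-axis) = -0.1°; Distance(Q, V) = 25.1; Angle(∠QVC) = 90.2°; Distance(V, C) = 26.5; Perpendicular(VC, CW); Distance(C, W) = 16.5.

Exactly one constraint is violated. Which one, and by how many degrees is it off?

Perpendicular(VC, CW) — off by 8.60°.

Q = (0.00, 0.00) ✓; QV at -0.1000° ✓; |QV| = 25.10 ✓; ∠QVC = 90.20° ✓; |VC| = 26.50 ✓; ∠(VC, CW) = 81.40° ✗; |CW| = 16.50 ✓.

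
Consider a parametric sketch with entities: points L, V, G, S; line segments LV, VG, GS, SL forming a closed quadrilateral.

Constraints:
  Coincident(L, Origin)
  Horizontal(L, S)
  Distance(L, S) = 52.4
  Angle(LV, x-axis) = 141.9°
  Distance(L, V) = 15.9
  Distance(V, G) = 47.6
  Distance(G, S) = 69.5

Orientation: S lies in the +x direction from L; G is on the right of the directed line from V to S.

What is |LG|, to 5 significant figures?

37.879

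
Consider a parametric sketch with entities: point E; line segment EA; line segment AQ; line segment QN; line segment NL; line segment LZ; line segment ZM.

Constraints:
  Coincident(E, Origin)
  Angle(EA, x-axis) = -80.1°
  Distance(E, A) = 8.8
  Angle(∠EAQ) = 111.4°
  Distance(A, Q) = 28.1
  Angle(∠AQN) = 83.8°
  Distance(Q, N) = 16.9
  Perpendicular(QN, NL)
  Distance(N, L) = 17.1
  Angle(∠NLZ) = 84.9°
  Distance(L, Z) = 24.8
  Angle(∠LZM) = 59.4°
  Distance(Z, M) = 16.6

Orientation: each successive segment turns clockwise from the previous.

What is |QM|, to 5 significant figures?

2.3569

E is at the origin; EA runs at -80.1° with length 8.8, so A = (1.5130, -8.6690). ∠EAQ = 111.4° gives AQ at -148.70° from the x-axis; with |AQ| = 28.1, Q = (-22.497, -23.267). ∠AQN = 83.8° gives QN at 115.10° from the x-axis; with |QN| = 16.9, N = (-29.666, -7.9633). The perpendicularity gives NL at right angles to QN, so NL runs at 25.100°; with |NL| = 17.1, L = (-14.181, -0.70953). ∠NLZ = 84.9° gives LZ at -70.000° from the x-axis; with |LZ| = 24.8, Z = (-5.6990, -24.014). ∠LZM = 59.4° gives ZM at 169.40° from the x-axis; with |ZM| = 16.6, M = (-22.016, -20.960). Then |QM| = |M − Q| = 2.3569.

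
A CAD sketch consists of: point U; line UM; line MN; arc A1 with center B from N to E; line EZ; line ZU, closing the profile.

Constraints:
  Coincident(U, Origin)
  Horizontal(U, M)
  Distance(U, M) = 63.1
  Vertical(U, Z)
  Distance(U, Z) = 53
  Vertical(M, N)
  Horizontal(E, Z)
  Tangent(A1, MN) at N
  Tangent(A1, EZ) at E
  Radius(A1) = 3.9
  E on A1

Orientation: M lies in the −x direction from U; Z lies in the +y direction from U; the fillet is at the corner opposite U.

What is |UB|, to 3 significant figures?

76.9

U is at the origin; UM is horizontal with |UM| = 63.1 and M on the −x side, so M = (-63.1, 0.00). UZ is vertical with |UZ| = 53.0 and Z on the +y side, so Z = (0.00, 53.0). The virtual corner opposite U is at (-63.1, 53.0). Since A1 is tangent to MN there, BN ⟂ MN and since A1 is tangent to EZ there, BE ⟂ EZ, with radius 3.9, so the center B sits 3.9 in from both sides at B = (-59.2, 49.1). Then |UB| = |B − U| = 76.9.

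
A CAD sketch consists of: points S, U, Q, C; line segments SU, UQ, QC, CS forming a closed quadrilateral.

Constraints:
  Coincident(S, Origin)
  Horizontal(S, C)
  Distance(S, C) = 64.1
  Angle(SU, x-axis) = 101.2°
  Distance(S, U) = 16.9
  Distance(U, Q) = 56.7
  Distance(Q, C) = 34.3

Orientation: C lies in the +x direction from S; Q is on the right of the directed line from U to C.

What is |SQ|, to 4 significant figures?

44.06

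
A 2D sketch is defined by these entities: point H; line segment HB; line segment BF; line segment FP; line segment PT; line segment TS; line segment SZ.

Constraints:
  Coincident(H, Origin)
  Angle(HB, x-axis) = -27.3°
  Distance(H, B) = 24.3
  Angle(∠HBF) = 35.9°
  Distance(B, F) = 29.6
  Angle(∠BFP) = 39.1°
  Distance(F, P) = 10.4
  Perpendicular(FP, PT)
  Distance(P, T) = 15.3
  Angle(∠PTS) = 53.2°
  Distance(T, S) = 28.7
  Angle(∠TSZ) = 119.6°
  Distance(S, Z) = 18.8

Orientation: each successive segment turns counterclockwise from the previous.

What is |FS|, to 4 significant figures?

12.72

FP ⟂ PT, so PT runs at -12.30°; with |PT| = 15.3, T = (20.98, 1.855). ∠PTS = 53.2° gives TS at 114.5° from the x-axis; with |TS| = 28.7, S = (9.079, 27.97). Then |FS| = |S − F| = 12.72.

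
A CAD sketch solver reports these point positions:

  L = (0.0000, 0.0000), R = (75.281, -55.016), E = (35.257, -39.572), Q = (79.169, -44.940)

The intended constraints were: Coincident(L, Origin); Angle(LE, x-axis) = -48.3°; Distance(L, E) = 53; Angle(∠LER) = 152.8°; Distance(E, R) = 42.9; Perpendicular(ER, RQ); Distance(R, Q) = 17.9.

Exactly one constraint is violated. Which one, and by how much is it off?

Distance(R, Q) = 17.9 — off by 7.10.

L = (0.00, 0.00) ✓; LE at -48.30° ✓; |LE| = 53.00 ✓; ∠LER = 152.8° ✓; |ER| = 42.90 ✓; ∠(ER, RQ) = 90.00° ✓; |RQ| = 10.80 ✗.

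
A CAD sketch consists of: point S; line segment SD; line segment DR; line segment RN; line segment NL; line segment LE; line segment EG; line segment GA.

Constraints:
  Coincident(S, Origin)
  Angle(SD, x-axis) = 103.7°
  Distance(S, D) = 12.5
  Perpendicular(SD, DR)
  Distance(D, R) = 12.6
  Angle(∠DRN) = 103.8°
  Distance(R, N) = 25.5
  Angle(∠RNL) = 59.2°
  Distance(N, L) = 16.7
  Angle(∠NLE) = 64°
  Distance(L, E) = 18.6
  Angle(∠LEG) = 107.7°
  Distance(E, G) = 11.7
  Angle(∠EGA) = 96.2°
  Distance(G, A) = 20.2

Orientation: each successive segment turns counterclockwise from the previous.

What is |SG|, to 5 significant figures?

26.004

S is at the origin; SD runs at 103.7° with length 12.5, so D = (-2.9605, 12.144). The perpendicularity gives DR at right angles to SD, so DR runs at -166.30°; with |DR| = 12.6, R = (-15.202, 9.1602). ∠DRN = 103.8° gives RN at -90.100° from the x-axis; with |RN| = 25.5, N = (-15.247, -16.340). ∠RNL = 59.2° gives NL at 30.700° from the x-axis; with |NL| = 16.7, L = (-0.88697, -7.8137). ∠NLE = 64.0° gives LE at 146.70° from the x-axis; with |LE| = 18.6, E = (-16.433, 2.3981). ∠LEG = 107.7° gives EG at -141.00° from the x-axis; with |EG| = 11.7, G = (-25.526, -4.9649). Then |SG| = |G − S| = 26.004.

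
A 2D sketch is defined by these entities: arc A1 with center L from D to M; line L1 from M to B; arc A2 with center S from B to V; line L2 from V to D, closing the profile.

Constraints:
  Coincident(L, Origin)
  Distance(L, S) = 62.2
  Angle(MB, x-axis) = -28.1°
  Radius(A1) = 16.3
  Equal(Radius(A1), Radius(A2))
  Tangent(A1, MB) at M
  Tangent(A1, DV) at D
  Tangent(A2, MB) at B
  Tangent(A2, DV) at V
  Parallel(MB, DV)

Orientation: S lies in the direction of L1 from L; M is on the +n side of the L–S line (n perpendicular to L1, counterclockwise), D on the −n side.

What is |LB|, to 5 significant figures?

64.300

Tangency of A1 to both parallel lines with radius 16.3 puts M and D at L ± 16.3·n: M = (7.6775, 14.379), D = (-7.6775, -14.379). Equal radii place B and V the same way about S: B = S + 16.3·n = (62.546, -14.918), V = S − 16.3·n = (47.191, -43.676). Then |LB| = |B − L| = 64.300.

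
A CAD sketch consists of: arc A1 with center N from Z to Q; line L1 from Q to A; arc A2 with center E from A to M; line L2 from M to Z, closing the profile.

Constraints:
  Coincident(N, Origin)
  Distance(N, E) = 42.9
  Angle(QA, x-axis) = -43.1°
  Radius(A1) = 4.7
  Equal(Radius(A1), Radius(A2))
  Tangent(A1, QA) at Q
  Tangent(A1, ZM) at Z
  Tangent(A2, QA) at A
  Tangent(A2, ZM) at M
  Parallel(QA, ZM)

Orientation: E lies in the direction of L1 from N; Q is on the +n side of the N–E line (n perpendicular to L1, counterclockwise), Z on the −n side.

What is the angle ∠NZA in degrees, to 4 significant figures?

77.64°

The slot axis is L1's direction at -43.1°, so u = (cos -43.1°, sin -43.1°) = (0.7302, -0.6833) and n = (−sin -43.1°, cos -43.1°) = (0.6833, 0.7302). N is at the origin and E lies 42.9 along u from N, so E = 42.9·u = (31.32, -29.31). Tangency of A1 to both parallel lines with radius 4.7 puts Q and Z at N ± 4.7·n: Q = (3.211, 3.432), Z = (-3.211, -3.432). Equal radii place A and M the same way about E: A = E + 4.7·n = (34.54, -25.88), M = E − 4.7·n = (28.11, -32.74). Then cos ∠NZA = ZN·ZA / (|ZN||ZA|), giving 77.64°.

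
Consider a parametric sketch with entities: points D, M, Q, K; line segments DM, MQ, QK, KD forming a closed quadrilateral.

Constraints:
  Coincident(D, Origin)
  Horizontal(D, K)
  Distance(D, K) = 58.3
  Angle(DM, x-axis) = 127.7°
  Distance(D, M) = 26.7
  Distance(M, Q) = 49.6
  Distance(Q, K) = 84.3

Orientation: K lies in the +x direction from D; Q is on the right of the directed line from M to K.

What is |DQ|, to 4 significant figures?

35.27

Checks: |MQ| = 49.60 ✓; |QK| = 84.30 ✓.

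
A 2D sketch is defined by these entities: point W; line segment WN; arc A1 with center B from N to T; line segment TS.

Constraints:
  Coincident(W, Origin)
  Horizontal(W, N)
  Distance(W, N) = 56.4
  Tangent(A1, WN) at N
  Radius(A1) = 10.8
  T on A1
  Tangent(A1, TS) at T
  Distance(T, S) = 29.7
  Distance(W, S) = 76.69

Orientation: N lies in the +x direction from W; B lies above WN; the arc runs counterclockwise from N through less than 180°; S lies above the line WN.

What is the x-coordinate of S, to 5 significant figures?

64.608

Checks: ∠(BN, NW) = 90.00° ✓; |BT| = 10.80 ✓; ∠(BT, TS) = 90.00° ✓; |TS| = 29.70 ✓; |WS| = 76.69 ✓.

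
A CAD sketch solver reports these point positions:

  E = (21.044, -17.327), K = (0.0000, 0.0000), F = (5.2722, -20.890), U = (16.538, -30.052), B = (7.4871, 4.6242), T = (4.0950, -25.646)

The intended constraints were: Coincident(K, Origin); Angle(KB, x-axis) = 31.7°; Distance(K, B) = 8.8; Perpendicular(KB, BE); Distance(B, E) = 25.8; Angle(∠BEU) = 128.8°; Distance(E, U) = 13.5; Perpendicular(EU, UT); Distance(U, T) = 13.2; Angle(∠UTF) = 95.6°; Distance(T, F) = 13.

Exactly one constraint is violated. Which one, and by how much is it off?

Distance(T, F) = 13 — off by 8.10.

K = (0.00, 0.00) ✓; KB at 31.70° ✓; |KB| = 8.800 ✓; ∠(KB, BE) = 90.00° ✓; |BE| = 25.80 ✓; ∠BEU = 128.8° ✓; |EU| = 13.50 ✓; ∠(EU, UT) = 90.00° ✓; |UT| = 13.20 ✓; ∠UTF = 95.60° ✓; |TF| = 4.900 ✗.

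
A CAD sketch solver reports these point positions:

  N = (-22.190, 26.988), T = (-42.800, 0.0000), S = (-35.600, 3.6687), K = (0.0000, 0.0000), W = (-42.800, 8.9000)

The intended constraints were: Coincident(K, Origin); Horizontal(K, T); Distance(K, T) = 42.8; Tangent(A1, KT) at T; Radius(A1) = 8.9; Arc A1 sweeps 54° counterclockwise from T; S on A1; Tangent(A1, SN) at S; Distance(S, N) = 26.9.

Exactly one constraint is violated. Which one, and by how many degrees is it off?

Tangent(A1, SN) at S — off by 6.10°.

K = (0.00, 0.00) ✓; K.y = 0.00, T.y = 0.00 ✓; |KT| = 42.80 ✓; ∠(WT, TK) = 90.00° ✓; |WT| = 8.900 ✓; bearing(W→S) − bearing(W→T) = 54.00° ✓; |WS| = 8.900 ✓; ∠(WS, SN) = 83.90° ✗; |SN| = 26.90 ✓.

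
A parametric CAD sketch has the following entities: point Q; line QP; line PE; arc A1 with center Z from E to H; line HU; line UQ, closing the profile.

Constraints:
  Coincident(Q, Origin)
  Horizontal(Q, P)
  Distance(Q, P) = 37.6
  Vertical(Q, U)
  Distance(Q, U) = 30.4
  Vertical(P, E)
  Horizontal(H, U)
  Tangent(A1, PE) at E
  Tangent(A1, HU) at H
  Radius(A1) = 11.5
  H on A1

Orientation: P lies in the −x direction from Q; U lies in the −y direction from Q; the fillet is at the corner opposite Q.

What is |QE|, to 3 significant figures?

42.1

Q is at the origin; Q and P share the same y with |QP| = 37.6 and P on the −x side, so P = (-37.6, 0.00). Q and U share the same x with |QU| = 30.4 and U on the −y side, so U = (0.00, -30.4). The virtual corner opposite Q is at (-37.6, -30.4). The tangent condition forces ZE to be normal to PE and tangency of A1 to HU means the radius ZH is perpendicular to HU, with radius 11.5, so the center Z sits 11.5 in from both sides at Z = (-26.1, -18.9). That places the tangent points at E = (-37.6, -18.9) on PE and H = (-26.1, -30.4) on HU. Then |QE| = |E − Q| = 42.1.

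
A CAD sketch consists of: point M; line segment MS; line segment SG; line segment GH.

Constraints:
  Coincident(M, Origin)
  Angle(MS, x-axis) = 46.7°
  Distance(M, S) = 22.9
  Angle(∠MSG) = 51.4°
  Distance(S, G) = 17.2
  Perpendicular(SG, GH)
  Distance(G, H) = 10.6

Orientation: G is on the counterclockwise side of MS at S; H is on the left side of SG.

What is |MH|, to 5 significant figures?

7.8568

M is at the origin; MS runs at 46.7° with length 22.9, so S = 22.9·(cos 46.7°, sin 46.7°) = (15.705, 16.666). ∠MSG = 51.4°, so SG runs at 46.7° + (180° − 51.4°) = 175.30° from the x-axis; with |SG| = 17.2, G = S + 17.2·(cos 175.30°, sin 175.30°) = (-1.4369, 18.075). The perpendicularity gives GH at right angles to SG; with |GH| = 10.6 on the left of SG, H = G + 10.6·(-0.081939, -0.99664) = (-2.3055, 7.5110). Then |MH| = |H − M| = 7.8568.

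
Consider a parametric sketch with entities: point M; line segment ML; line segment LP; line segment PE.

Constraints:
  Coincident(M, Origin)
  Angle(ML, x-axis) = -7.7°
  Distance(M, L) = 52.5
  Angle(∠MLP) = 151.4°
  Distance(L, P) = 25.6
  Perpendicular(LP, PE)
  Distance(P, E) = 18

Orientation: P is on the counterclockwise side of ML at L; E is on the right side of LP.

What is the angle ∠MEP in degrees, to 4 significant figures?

58.97°

M is at the origin; ML runs at -7.7° with length 52.5, so L = 52.5·(cos -7.7°, sin -7.7°) = (52.03, -7.034). ∠MLP = 151.4°, so LP runs at -7.7° + (180° − 151.4°) = 20.90° from the x-axis; with |LP| = 25.6, P = L + 25.6·(cos 20.90°, sin 20.90°) = (75.94, 2.098). The perpendicularity gives PE at right angles to LP; with |PE| = 18.0 on the right of LP, E = P + 18.0·(0.3567, -0.9342) = (82.36, -14.72). Then cos ∠MEP = EM·EP / (|EM||EP|), giving 58.97°.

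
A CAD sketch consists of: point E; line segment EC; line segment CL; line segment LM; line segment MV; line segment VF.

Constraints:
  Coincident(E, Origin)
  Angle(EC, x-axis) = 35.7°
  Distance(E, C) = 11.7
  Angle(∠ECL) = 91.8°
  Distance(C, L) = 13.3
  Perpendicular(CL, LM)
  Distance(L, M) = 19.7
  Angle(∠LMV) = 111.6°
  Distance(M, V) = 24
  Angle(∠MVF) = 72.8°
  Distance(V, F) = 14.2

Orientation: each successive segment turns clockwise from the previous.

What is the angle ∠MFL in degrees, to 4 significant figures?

44.38°

E is at the origin; EC runs at 35.7° with length 11.7, so C = (9.501, 6.827). ∠ECL = 91.8° gives CL at -52.50° from the x-axis; with |CL| = 13.3, L = (17.60, -3.724). CL ⟂ LM, so LM runs at -142.5°; with |LM| = 19.7, M = (1.969, -15.72). ∠LMV = 111.6° gives MV at 149.1° from the x-axis; with |MV| = 24.0, V = (-18.62, -3.392). ∠MVF = 72.8° gives VF at 41.90° from the x-axis; with |VF| = 14.2, F = (-8.055, 6.091). Then cos ∠MFL = FM·FL / (|FM||FL|), giving 44.38°.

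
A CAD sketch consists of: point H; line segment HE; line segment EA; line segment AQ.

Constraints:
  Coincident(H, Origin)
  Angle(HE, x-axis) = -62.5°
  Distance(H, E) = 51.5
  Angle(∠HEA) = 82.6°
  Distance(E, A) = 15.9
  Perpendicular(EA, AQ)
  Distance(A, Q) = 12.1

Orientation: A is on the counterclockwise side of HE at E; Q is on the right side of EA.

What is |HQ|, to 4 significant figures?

63.85

H is at the origin; HE runs at -62.5° with length 51.5, so E = 51.5·(cos -62.5°, sin -62.5°) = (23.78, -45.68). ∠HEA = 82.6°, so EA runs at -62.5° + (180° − 82.6°) = 34.90° from the x-axis; with |EA| = 15.9, A = E + 15.9·(cos 34.90°, sin 34.90°) = (36.82, -36.58). The perpendicularity gives AQ at right angles to EA; with |AQ| = 12.1 on the right of EA, Q = A + 12.1·(0.5721, -0.8202) = (43.74, -46.51). Then |HQ| = |Q − H| = 63.85.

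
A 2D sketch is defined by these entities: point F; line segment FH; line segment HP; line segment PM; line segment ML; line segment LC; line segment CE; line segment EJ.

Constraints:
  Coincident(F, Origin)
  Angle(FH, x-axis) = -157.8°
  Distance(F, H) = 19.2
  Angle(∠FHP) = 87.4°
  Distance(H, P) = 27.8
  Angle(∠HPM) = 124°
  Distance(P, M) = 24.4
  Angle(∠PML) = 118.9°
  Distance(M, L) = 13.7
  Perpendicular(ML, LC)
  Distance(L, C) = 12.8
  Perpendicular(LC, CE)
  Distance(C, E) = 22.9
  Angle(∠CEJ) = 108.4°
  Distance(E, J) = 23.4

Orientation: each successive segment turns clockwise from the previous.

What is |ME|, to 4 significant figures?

15.76

F is at the origin; FH runs at -157.8° with length 19.2, so H = (-17.78, -7.255). ∠FHP = 87.4° gives HP at 109.6° from the x-axis; with |HP| = 27.8, P = (-27.10, 18.93). ∠HPM = 124.0° gives PM at 53.60° from the x-axis; with |PM| = 24.4, M = (-12.62, 38.57). ∠PML = 118.9° gives ML at -7.500° from the x-axis; with |ML| = 13.7, L = (0.9599, 36.79). ML is perpendicular to LC, so LC runs at -97.50°; with |LC| = 12.8, C = (-0.7108, 24.10). LC is perpendicular to CE, so CE runs at 172.5°; with |CE| = 22.9, E = (-23.41, 27.08). Then |ME| = |E − M| = 15.76.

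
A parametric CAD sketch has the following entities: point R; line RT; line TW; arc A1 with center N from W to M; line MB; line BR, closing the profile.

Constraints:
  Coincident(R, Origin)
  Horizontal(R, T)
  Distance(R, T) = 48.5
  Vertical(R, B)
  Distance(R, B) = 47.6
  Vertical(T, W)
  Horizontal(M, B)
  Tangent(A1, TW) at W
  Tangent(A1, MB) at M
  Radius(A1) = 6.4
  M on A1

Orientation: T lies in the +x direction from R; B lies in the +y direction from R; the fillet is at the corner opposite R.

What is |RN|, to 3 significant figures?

58.9

R is at the origin; R and T share the same y with |RT| = 48.5 and T on the +x side, so T = (48.5, 0.00). RB is vertical with |RB| = 47.6 and B on the +y side, so B = (0.00, 47.6). The virtual corner opposite R is at (48.5, 47.6). Tangency of A1 to TW means the radius NW is perpendicular to TW and the tangent condition forces NM to be normal to MB, with radius 6.4, so the center N sits 6.4 in from both sides at N = (42.1, 41.2). Then |RN| = |N − R| = 58.9.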